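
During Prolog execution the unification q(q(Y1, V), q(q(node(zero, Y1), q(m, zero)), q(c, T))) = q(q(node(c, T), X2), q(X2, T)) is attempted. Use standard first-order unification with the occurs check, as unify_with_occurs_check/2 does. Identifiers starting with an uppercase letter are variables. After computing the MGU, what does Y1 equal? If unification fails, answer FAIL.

Decompose q/2: q(Y1, V) = q(node(c, T), X2),  q(q(node(zero, Y1), q(m, zero)), q(c, T)) = q(X2, T).
Decompose q/2: Y1 = node(c, T),  V = X2.
Bind Y1 := node(c, T); substituting into the one remaining equation that mentions Y1 gives: q(q(node(zero, node(c, T)), q(m, zero)), q(c, T)) = q(X2, T).
Bind V := X2; no other remaining equation mentions V.
Decompose q/2: q(node(zero, node(c, T)), q(m, zero)) = X2,  q(c, T) = T.
Bind X2 := q(node(zero, node(c, T)), q(m, zero)); no other remaining equation mentions X2. Substituting into the earlier binding gives V := q(node(zero, node(c, T)), q(m, zero)).
Occurs check fails: T occurs in q(c, T); the equation T = q(c, T) has no finite solution.

FAIL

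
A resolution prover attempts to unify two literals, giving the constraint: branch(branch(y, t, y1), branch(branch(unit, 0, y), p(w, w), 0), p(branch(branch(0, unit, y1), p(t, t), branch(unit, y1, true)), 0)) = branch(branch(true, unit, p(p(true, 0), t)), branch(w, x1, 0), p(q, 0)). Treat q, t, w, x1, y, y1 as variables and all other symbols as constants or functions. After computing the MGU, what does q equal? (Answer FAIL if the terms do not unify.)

branch(branch(0, unit, p(p(true, 0), unit)), p(unit, unit), branch(unit, p(p(true, 0), unit), true))

Decompose branch/3: branch(y, t, y1) = branch(true, unit, p(p(true, 0), t)),  branch(branch(unit, 0, y), p(w, w), 0) = branch(w, x1, 0),  p(branch(branch(0, unit, y1), p(t, t), branch(unit, y1, true)), 0) = p(q, 0).
Decompose branch/3: y = true,  t = unit,  y1 = p(p(true, 0), t).
Bind y := true; substituting into the one remaining equation that mentions y gives: branch(branch(unit, 0, true), p(w, w), 0) = branch(w, x1, 0).
Bind t := unit; substituting into the 2 remaining equations that mention t gives: y1 = p(p(true, 0), unit),  p(branch(branch(0, unit, y1), p(unit, unit), branch(unit, y1, true)), 0) = p(q, 0).
Bind y1 := p(p(true, 0), unit); substituting into the one remaining equation that mentions y1 gives: p(branch(branch(0, unit, p(p(true, 0), unit)), p(unit, unit), branch(unit, p(p(true, 0), unit), true)), 0) = p(q, 0).
Decompose branch/3: branch(unit, 0, true) = w,  p(w, w) = x1,  0 = 0.
Bind w := branch(unit, 0, true); substituting into the one remaining equation that mentions w gives: p(branch(unit, 0, true), branch(unit, 0, true)) = x1.
Bind x1 := p(branch(unit, 0, true), branch(unit, 0, true)); no other remaining equation mentions x1.
Delete trivial equation 0 = 0.
Decompose p/2: branch(branch(0, unit, p(p(true, 0), unit)), p(unit, unit), branch(unit, p(p(true, 0), unit), true)) = q,  0 = 0.
Bind q := branch(branch(0, unit, p(p(true, 0), unit)), p(unit, unit), branch(unit, p(p(true, 0), unit), true)); no other remaining equation mentions q.
Delete trivial equation 0 = 0.
MGU = { y := true, t := unit, y1 := p(p(true, 0), unit), w := branch(unit, 0, true), x1 := p(branch(unit, 0, true), branch(unit, 0, true)), q := branch(branch(0, unit, p(p(true, 0), unit)), p(unit, unit), branch(unit, p(p(true, 0), unit), true)) }, so q := branch(branch(0, unit, p(p(true, 0), unit)), p(unit, unit), branch(unit, p(p(true, 0), unit), true)).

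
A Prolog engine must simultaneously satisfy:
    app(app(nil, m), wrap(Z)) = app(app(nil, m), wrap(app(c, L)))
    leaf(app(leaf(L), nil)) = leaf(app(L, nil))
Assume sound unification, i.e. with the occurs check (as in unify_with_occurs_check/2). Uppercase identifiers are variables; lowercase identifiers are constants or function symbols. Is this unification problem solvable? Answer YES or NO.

NO

Decompose app/2: app(nil, m) = app(nil, m),  wrap(Z) = wrap(app(c, L)).
Delete trivial equation app(nil, m) = app(nil, m).
Decompose wrap/1: Z = app(c, L).
Bind Z := app(c, L); no other remaining equation mentions Z.
Decompose leaf/1: app(leaf(L), nil) = app(L, nil).
Decompose app/2: leaf(L) = L,  nil = nil.
Occurs check fails: L occurs in leaf(L); the equation L = leaf(L) has no finite solution.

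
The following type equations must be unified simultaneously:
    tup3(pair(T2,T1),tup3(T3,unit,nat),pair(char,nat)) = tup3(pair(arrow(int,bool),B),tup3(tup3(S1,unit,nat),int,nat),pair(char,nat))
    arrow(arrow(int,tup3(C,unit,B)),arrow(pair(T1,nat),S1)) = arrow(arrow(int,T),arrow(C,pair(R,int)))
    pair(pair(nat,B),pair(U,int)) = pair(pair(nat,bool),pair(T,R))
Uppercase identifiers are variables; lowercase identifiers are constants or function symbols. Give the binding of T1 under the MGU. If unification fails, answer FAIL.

Decompose tup3/3: pair(T2,T1) = pair(arrow(int,bool),B),  tup3(T3,unit,nat) = tup3(tup3(S1,unit,nat),int,nat),  pair(char,nat) = pair(char,nat).
Decompose pair/2: T2 = arrow(int,bool),  T1 = B.
Bind T2 := arrow(int,bool); no other remaining equation mentions T2.
Bind T1 := B; substituting into the one remaining equation that mentions T1 gives: arrow(arrow(int,tup3(C,unit,B)),arrow(pair(B,nat),S1)) = arrow(arrow(int,T),arrow(C,pair(R,int))).
Decompose tup3/3: T3 = tup3(S1,unit,nat),  unit = int,  nat = nat.
Bind T3 := tup3(S1,unit,nat); no other remaining equation mentions T3.
Clash: constants unit and int differ; no unifier exists.

FAIL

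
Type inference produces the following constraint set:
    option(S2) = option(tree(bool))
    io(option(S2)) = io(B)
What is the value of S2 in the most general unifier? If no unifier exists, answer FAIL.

Decompose option/1: S2 = tree(bool).
Bind S2 := tree(bool); substituting into the remaining equation gives: io(option(tree(bool))) = io(B).
Decompose io/1: option(tree(bool)) = B.
Bind B := option(tree(bool)).
MGU = { S2 ↦ tree(bool), B ↦ option(tree(bool)) }, so S2 ↦ tree(bool).

tree(bool)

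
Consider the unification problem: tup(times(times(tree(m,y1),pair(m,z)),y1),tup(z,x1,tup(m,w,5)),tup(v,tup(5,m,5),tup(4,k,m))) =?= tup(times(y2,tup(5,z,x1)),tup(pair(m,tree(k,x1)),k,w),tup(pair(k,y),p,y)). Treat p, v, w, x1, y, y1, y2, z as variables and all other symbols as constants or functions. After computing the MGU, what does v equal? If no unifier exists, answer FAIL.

FAIL

Decompose tup/3: times(times(tree(m,y1),pair(m,z)),y1) =?= times(y2,tup(5,z,x1)),  tup(z,x1,tup(m,w,5)) =?= tup(pair(m,tree(k,x1)),k,w),  tup(v,tup(5,m,5),tup(4,k,m)) =?= tup(pair(k,y),p,y).
Decompose times/2: times(tree(m,y1),pair(m,z)) =?= y2,  y1 =?= tup(5,z,x1).
Bind y2 := times(tree(m,y1),pair(m,z)); no other remaining equation mentions y2.
Bind y1 := tup(5,z,x1); no other remaining equation mentions y1. Substituting into the earlier binding gives y2 := times(tree(m,tup(5,z,x1)),pair(m,z)).
Decompose tup/3: z =?= pair(m,tree(k,x1)),  x1 =?= k,  tup(m,w,5) =?= w.
Bind z := pair(m,tree(k,x1)); no other remaining equation mentions z. Substituting into the earlier bindings gives y2 := times(tree(m,tup(5,pair(m,tree(k,x1)),x1)),pair(m,pair(m,tree(k,x1)))), y1 := tup(5,pair(m,tree(k,x1)),x1).
Bind x1 := k; no other remaining equation mentions x1. Substituting into the earlier bindings gives y2 := times(tree(m,tup(5,pair(m,tree(k,k)),k)),pair(m,pair(m,tree(k,k)))), y1 := tup(5,pair(m,tree(k,k)),k), z := pair(m,tree(k,k)).
Occurs check fails: w occurs in tup(m,w,5); the equation w =?= tup(m,w,5) has no finite solution.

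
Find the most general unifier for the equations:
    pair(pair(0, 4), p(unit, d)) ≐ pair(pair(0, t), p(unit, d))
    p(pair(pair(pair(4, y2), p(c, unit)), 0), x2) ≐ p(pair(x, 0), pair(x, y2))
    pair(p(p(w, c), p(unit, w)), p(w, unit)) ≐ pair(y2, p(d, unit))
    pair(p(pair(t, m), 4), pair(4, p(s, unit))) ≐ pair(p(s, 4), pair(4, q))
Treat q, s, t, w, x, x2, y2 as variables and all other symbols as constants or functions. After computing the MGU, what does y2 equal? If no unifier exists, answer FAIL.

p(p(d, c), p(unit, d))

Decompose pair/2: pair(0, 4) ≐ pair(0, t),  p(unit, d) ≐ p(unit, d).
Decompose pair/2: 0 ≐ 0,  4 ≐ t.
Delete trivial equation 0 ≐ 0.
Bind t := 4; substituting into the one remaining equation that mentions t gives: pair(p(pair(4, m), 4), pair(4, p(s, unit))) ≐ pair(p(s, 4), pair(4, q)).
Delete trivial equation p(unit, d) ≐ p(unit, d).
Decompose p/2: pair(pair(pair(4, y2), p(c, unit)), 0) ≐ pair(x, 0),  x2 ≐ pair(x, y2).
Decompose pair/2: pair(pair(4, y2), p(c, unit)) ≐ x,  0 ≐ 0.
Bind x := pair(pair(4, y2), p(c, unit)); substituting into the one remaining equation that mentions x gives: x2 ≐ pair(pair(pair(4, y2), p(c, unit)), y2).
Delete trivial equation 0 ≐ 0.
Bind x2 := pair(pair(pair(4, y2), p(c, unit)), y2); no other remaining equation mentions x2.
Decompose pair/2: p(p(w, c), p(unit, w)) ≐ y2,  p(w, unit) ≐ p(d, unit).
Bind y2 := p(p(w, c), p(unit, w)); no other remaining equation mentions y2. Substituting into the earlier bindings gives x := pair(pair(4, p(p(w, c), p(unit, w))), p(c, unit)), x2 := pair(pair(pair(4, p(p(w, c), p(unit, w))), p(c, unit)), p(p(w, c), p(unit, w))).
Decompose p/2: w ≐ d,  unit ≐ unit.
Bind w := d; no other remaining equation mentions w. Substituting into the earlier bindings gives x := pair(pair(4, p(p(d, c), p(unit, d))), p(c, unit)), x2 := pair(pair(pair(4, p(p(d, c), p(unit, d))), p(c, unit)), p(p(d, c), p(unit, d))), y2 := p(p(d, c), p(unit, d)).
Delete trivial equation unit ≐ unit.
Decompose pair/2: p(pair(4, m), 4) ≐ p(s, 4),  pair(4, p(s, unit)) ≐ pair(4, q).
Decompose p/2: pair(4, m) ≐ s,  4 ≐ 4.
Bind s := pair(4, m); substituting into the one remaining equation that mentions s gives: pair(4, p(pair(4, m), unit)) ≐ pair(4, q).
Delete trivial equation 4 ≐ 4.
Decompose pair/2: 4 ≐ 4,  p(pair(4, m), unit) ≐ q.
Delete trivial equation 4 ≐ 4.
Bind q := p(pair(4, m), unit).
MGU = { t := 4, x := pair(pair(4, p(p(d, c), p(unit, d))), p(c, unit)), x2 := pair(pair(pair(4, p(p(d, c), p(unit, d))), p(c, unit)), p(p(d, c), p(unit, d))), y2 := p(p(d, c), p(unit, d)), w := d, s := pair(4, m), q := p(pair(4, m), unit) }, so y2 := p(p(d, c), p(unit, d)).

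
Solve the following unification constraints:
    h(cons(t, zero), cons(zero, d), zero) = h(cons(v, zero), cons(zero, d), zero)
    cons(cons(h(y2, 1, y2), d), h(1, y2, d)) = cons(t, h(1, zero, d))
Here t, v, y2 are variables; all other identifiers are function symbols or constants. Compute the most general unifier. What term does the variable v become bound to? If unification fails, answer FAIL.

Decompose h/3: cons(t, zero) = cons(v, zero),  cons(zero, d) = cons(zero, d),  zero = zero.
Decompose cons/2: t = v,  zero = zero.
Bind t := v; substituting into the one remaining equation that mentions t gives: cons(cons(h(y2, 1, y2), d), h(1, y2, d)) = cons(v, h(1, zero, d)).
Delete trivial equation zero = zero.
Delete trivial equation cons(zero, d) = cons(zero, d).
Delete trivial equation zero = zero.
Decompose cons/2: cons(h(y2, 1, y2), d) = v,  h(1, y2, d) = h(1, zero, d).
Bind v := cons(h(y2, 1, y2), d); no other remaining equation mentions v. Substituting into the earlier binding gives t := cons(h(y2, 1, y2), d).
Decompose h/3: 1 = 1,  y2 = zero,  d = d.
Delete trivial equation 1 = 1.
Bind y2 := zero; no other remaining equation mentions y2. Substituting into the earlier bindings gives t := cons(h(zero, 1, zero), d), v := cons(h(zero, 1, zero), d).
Delete trivial equation d = d.
MGU = { t := cons(h(zero, 1, zero), d), v := cons(h(zero, 1, zero), d), y2 := zero }, so v := cons(h(zero, 1, zero), d).

cons(h(zero, 1, zero), d)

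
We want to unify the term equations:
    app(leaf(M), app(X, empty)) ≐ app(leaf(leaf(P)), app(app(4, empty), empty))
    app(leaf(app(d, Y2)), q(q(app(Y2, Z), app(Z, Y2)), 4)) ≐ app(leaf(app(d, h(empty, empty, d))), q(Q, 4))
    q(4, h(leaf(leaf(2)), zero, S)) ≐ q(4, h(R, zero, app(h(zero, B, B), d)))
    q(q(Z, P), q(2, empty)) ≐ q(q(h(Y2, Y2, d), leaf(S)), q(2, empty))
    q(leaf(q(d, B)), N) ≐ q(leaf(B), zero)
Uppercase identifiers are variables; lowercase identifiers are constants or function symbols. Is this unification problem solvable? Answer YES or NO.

NO

Decompose app/2: leaf(M) ≐ leaf(leaf(P)),  app(X, empty) ≐ app(app(4, empty), empty).
Decompose leaf/1: M ≐ leaf(P).
Bind M := leaf(P); no other remaining equation mentions M.
Decompose app/2: X ≐ app(4, empty),  empty ≐ empty.
Bind X := app(4, empty); no other remaining equation mentions X.
Delete trivial equation empty ≐ empty.
Decompose app/2: leaf(app(d, Y2)) ≐ leaf(app(d, h(empty, empty, d))),  q(q(app(Y2, Z), app(Z, Y2)), 4) ≐ q(Q, 4).
Decompose leaf/1: app(d, Y2) ≐ app(d, h(empty, empty, d)).
Decompose app/2: d ≐ d,  Y2 ≐ h(empty, empty, d).
Delete trivial equation d ≐ d.
Bind Y2 := h(empty, empty, d); substituting into the 2 remaining equations that mention Y2 gives: q(q(app(h(empty, empty, d), Z), app(Z, h(empty, empty, d))), 4) ≐ q(Q, 4),  q(q(Z, P), q(2, empty)) ≐ q(q(h(h(empty, empty, d), h(empty, empty, d), d), leaf(S)), q(2, empty)).
Decompose q/2: q(app(h(empty, empty, d), Z), app(Z, h(empty, empty, d))) ≐ Q,  4 ≐ 4.
Bind Q := q(app(h(empty, empty, d), Z), app(Z, h(empty, empty, d))); no other remaining equation mentions Q.
Delete trivial equation 4 ≐ 4.
Decompose q/2: 4 ≐ 4,  h(leaf(leaf(2)), zero, S) ≐ h(R, zero, app(h(zero, B, B), d)).
Delete trivial equation 4 ≐ 4.
Decompose h/3: leaf(leaf(2)) ≐ R,  zero ≐ zero,  S ≐ app(h(zero, B, B), d).
Bind R := leaf(leaf(2)); no other remaining equation mentions R.
Delete trivial equation zero ≐ zero.
Bind S := app(h(zero, B, B), d); substituting into the one remaining equation that mentions S gives: q(q(Z, P), q(2, empty)) ≐ q(q(h(h(empty, empty, d), h(empty, empty, d), d), leaf(app(h(zero, B, B), d))), q(2, empty)).
Decompose q/2: q(Z, P) ≐ q(h(h(empty, empty, d), h(empty, empty, d), d), leaf(app(h(zero, B, B), d))),  q(2, empty) ≐ q(2, empty).
Decompose q/2: Z ≐ h(h(empty, empty, d), h(empty, empty, d), d),  P ≐ leaf(app(h(zero, B, B), d)).
Bind Z := h(h(empty, empty, d), h(empty, empty, d), d); no other remaining equation mentions Z. Substituting into the earlier binding gives Q := q(app(h(empty, empty, d), h(h(empty, empty, d), h(empty, empty, d), d)), app(h(h(empty, empty, d), h(empty, empty, d), d), h(empty, empty, d))).
Bind P := leaf(app(h(zero, B, B), d)); no other remaining equation mentions P. Substituting into the earlier binding gives M := leaf(leaf(app(h(zero, B, B), d))).
Delete trivial equation q(2, empty) ≐ q(2, empty).
Decompose q/2: leaf(q(d, B)) ≐ leaf(B),  N ≐ zero.
Decompose leaf/1: q(d, B) ≐ B.
Occurs check fails: B occurs in q(d, B); the equation B ≐ q(d, B) has no finite solution.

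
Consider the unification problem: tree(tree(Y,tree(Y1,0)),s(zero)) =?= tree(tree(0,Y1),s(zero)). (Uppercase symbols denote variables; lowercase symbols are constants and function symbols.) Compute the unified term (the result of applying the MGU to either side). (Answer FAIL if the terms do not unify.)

FAIL

Decompose tree/2: tree(Y,tree(Y1,0)) =?= tree(0,Y1),  s(zero) =?= s(zero).
Decompose tree/2: Y =?= 0,  tree(Y1,0) =?= Y1.
Bind Y := 0; no other remaining equation mentions Y.
Occurs check fails: Y1 occurs in tree(Y1,0); the equation Y1 =?= tree(Y1,0) has no finite solution.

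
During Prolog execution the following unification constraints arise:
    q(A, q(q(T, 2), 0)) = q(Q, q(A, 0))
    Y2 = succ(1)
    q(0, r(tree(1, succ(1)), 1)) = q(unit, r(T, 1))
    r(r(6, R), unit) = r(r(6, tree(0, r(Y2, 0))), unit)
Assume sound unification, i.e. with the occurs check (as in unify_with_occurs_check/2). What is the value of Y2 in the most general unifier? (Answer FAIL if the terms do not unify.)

Decompose q/2: A = Q,  q(q(T, 2), 0) = q(A, 0).
Bind A := Q; substituting into the one remaining equation that mentions A gives: q(q(T, 2), 0) = q(Q, 0).
Decompose q/2: q(T, 2) = Q,  0 = 0.
Bind Q := q(T, 2); no other remaining equation mentions Q. Substituting into the earlier binding gives A := q(T, 2).
Delete trivial equation 0 = 0.
Bind Y2 := succ(1); substituting into the one remaining equation that mentions Y2 gives: r(r(6, R), unit) = r(r(6, tree(0, r(succ(1), 0))), unit).
Decompose q/2: 0 = unit,  r(tree(1, succ(1)), 1) = r(T, 1).
Clash: constants 0 and unit differ; no unifier exists.

FAIL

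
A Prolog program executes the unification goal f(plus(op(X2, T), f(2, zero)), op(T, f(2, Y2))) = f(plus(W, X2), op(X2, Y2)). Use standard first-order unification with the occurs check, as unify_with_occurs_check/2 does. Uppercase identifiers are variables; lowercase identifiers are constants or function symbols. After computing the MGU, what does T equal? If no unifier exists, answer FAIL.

FAIL

Decompose f/2: plus(op(X2, T), f(2, zero)) = plus(W, X2),  op(T, f(2, Y2)) = op(X2, Y2).
Decompose plus/2: op(X2, T) = W,  f(2, zero) = X2.
Bind W := op(X2, T); no other remaining equation mentions W.
Bind X2 := f(2, zero); substituting into the remaining equation gives: op(T, f(2, Y2)) = op(f(2, zero), Y2). Substituting into the earlier binding gives W := op(f(2, zero), T).
Decompose op/2: T = f(2, zero),  f(2, Y2) = Y2.
Bind T := f(2, zero); no other remaining equation mentions T. Substituting into the earlier binding gives W := op(f(2, zero), f(2, zero)).
Occurs check fails: Y2 occurs in f(2, Y2); the equation Y2 = f(2, Y2) has no finite solution.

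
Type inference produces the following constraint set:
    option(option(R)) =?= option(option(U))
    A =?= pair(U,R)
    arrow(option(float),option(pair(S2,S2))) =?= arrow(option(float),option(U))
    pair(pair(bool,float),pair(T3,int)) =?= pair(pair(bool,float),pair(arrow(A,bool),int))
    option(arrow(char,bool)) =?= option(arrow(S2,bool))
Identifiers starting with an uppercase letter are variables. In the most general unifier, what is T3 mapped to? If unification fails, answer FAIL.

Decompose option/1: option(R) =?= option(U).
Decompose option/1: R =?= U.
Bind R := U; substituting into the one remaining equation that mentions R gives: A =?= pair(U,U).
Bind A := pair(U,U); substituting into the one remaining equation that mentions A gives: pair(pair(bool,float),pair(T3,int)) =?= pair(pair(bool,float),pair(arrow(pair(U,U),bool),int)).
Decompose arrow/2: option(float) =?= option(float),  option(pair(S2,S2)) =?= option(U).
Delete trivial equation option(float) =?= option(float).
Decompose option/1: pair(S2,S2) =?= U.
Bind U := pair(S2,S2); substituting into the one remaining equation that mentions U gives: pair(pair(bool,float),pair(T3,int)) =?= pair(pair(bool,float),pair(arrow(pair(pair(S2,S2),pair(S2,S2)),bool),int)). Substituting into the earlier bindings gives R := pair(S2,S2), A := pair(pair(S2,S2),pair(S2,S2)).
Decompose pair/2: pair(bool,float) =?= pair(bool,float),  pair(T3,int) =?= pair(arrow(pair(pair(S2,S2),pair(S2,S2)),bool),int).
Delete trivial equation pair(bool,float) =?= pair(bool,float).
Decompose pair/2: T3 =?= arrow(pair(pair(S2,S2),pair(S2,S2)),bool),  int =?= int.
Bind T3 := arrow(pair(pair(S2,S2),pair(S2,S2)),bool); no other remaining equation mentions T3.
Delete trivial equation int =?= int.
Decompose option/1: arrow(char,bool) =?= arrow(S2,bool).
Decompose arrow/2: char =?= S2,  bool =?= bool.
Bind S2 := char; no other remaining equation mentions S2. Substituting into the earlier bindings gives R := pair(char,char), A := pair(pair(char,char),pair(char,char)), U := pair(char,char), T3 := arrow(pair(pair(char,char),pair(char,char)),bool).
Delete trivial equation bool =?= bool.
MGU = { R -> pair(char,char), A -> pair(pair(char,char),pair(char,char)), U -> pair(char,char), T3 -> arrow(pair(pair(char,char),pair(char,char)),bool), S2 -> char }, so T3 -> arrow(pair(pair(char,char),pair(char,char)),bool).

arrow(pair(pair(char,char),pair(char,char)),bool)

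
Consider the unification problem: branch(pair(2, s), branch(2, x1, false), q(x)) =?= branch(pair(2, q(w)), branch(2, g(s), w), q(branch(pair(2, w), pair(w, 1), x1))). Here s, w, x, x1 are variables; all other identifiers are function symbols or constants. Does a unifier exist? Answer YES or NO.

YES

Decompose branch/3: pair(2, s) =?= pair(2, q(w)),  branch(2, x1, false) =?= branch(2, g(s), w),  q(x) =?= q(branch(pair(2, w), pair(w, 1), x1)).
Decompose pair/2: 2 =?= 2,  s =?= q(w).
Delete trivial equation 2 =?= 2.
Bind s := q(w); substituting into the one remaining equation that mentions s gives: branch(2, x1, false) =?= branch(2, g(q(w)), w).
Decompose branch/3: 2 =?= 2,  x1 =?= g(q(w)),  false =?= w.
Delete trivial equation 2 =?= 2.
Bind x1 := g(q(w)); substituting into the one remaining equation that mentions x1 gives: q(x) =?= q(branch(pair(2, w), pair(w, 1), g(q(w)))).
Bind w := false; substituting into the remaining equation gives: q(x) =?= q(branch(pair(2, false), pair(false, 1), g(q(false)))). Substituting into the earlier bindings gives s := q(false), x1 := g(q(false)).
Decompose q/1: x =?= branch(pair(2, false), pair(false, 1), g(q(false))).
Bind x := branch(pair(2, false), pair(false, 1), g(q(false))).
No equations remain and no clash or occurs-check failure arose, so a unifier exists.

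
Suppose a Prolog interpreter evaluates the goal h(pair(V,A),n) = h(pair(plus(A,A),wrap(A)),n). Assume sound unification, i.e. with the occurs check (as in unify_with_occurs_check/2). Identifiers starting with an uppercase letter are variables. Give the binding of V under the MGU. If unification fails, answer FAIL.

Decompose h/2: pair(V,A) = pair(plus(A,A),wrap(A)),  n = n.
Decompose pair/2: V = plus(A,A),  A = wrap(A).
Bind V := plus(A,A); no other remaining equation mentions V.
Occurs check fails: A occurs in wrap(A); the equation A = wrap(A) has no finite solution.

FAIL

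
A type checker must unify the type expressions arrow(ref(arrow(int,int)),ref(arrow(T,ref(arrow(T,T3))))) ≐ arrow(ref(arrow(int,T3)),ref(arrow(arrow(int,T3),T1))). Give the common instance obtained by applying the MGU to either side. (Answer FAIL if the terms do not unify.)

arrow(ref(arrow(int,int)),ref(arrow(arrow(int,int),ref(arrow(arrow(int,int),int)))))

Decompose arrow/2: ref(arrow(int,int)) ≐ ref(arrow(int,T3)),  ref(arrow(T,ref(arrow(T,T3)))) ≐ ref(arrow(arrow(int,T3),T1)).
Decompose ref/1: arrow(int,int) ≐ arrow(int,T3).
Decompose arrow/2: int ≐ int,  int ≐ T3.
Delete trivial equation int ≐ int.
Bind T3 := int; substituting into the remaining equation gives: ref(arrow(T,ref(arrow(T,int)))) ≐ ref(arrow(arrow(int,int),T1)).
Decompose ref/1: arrow(T,ref(arrow(T,int))) ≐ arrow(arrow(int,int),T1).
Decompose arrow/2: T ≐ arrow(int,int),  ref(arrow(T,int)) ≐ T1.
Bind T := arrow(int,int); substituting into the remaining equation gives: ref(arrow(arrow(int,int),int)) ≐ T1.
Bind T1 := ref(arrow(arrow(int,int),int)).
Applying the MGU to either side gives arrow(ref(arrow(int,int)),ref(arrow(arrow(int,int),ref(arrow(arrow(int,int),int))))).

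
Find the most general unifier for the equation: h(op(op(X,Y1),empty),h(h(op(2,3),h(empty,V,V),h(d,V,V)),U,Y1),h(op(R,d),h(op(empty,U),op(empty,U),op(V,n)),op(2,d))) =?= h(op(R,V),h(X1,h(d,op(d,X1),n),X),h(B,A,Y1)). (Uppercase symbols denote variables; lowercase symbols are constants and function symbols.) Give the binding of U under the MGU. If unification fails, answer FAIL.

h(d,op(d,h(op(2,3),h(empty,empty,empty),h(d,empty,empty))),n)

Decompose h/3: op(op(X,Y1),empty) =?= op(R,V),  h(h(op(2,3),h(empty,V,V),h(d,V,V)),U,Y1) =?= h(X1,h(d,op(d,X1),n),X),  h(op(R,d),h(op(empty,U),op(empty,U),op(V,n)),op(2,d)) =?= h(B,A,Y1).
Decompose op/2: op(X,Y1) =?= R,  empty =?= V.
Bind R := op(X,Y1); substituting into the one remaining equation that mentions R gives: h(op(op(X,Y1),d),h(op(empty,U),op(empty,U),op(V,n)),op(2,d)) =?= h(B,A,Y1).
Bind V := empty; substituting into the remaining equations gives: h(h(op(2,3),h(empty,empty,empty),h(d,empty,empty)),U,Y1) =?= h(X1,h(d,op(d,X1),n),X),  h(op(op(X,Y1),d),h(op(empty,U),op(empty,U),op(empty,n)),op(2,d)) =?= h(B,A,Y1).
Decompose h/3: h(op(2,3),h(empty,empty,empty),h(d,empty,empty)) =?= X1,  U =?= h(d,op(d,X1),n),  Y1 =?= X.
Bind X1 := h(op(2,3),h(empty,empty,empty),h(d,empty,empty)); substituting into the one remaining equation that mentions X1 gives: U =?= h(d,op(d,h(op(2,3),h(empty,empty,empty),h(d,empty,empty))),n).
Bind U := h(d,op(d,h(op(2,3),h(empty,empty,empty),h(d,empty,empty))),n); substituting into the one remaining equation that mentions U gives: h(op(op(X,Y1),d),h(op(empty,h(d,op(d,h(op(2,3),h(empty,empty,empty),h(d,empty,empty))),n)),op(empty,h(d,op(d,h(op(2,3),h(empty,empty,empty),h(d,empty,empty))),n)),op(empty,n)),op(2,d)) =?= h(B,A,Y1).
Bind Y1 := X; substituting into the remaining equation gives: h(op(op(X,X),d),h(op(empty,h(d,op(d,h(op(2,3),h(empty,empty,empty),h(d,empty,empty))),n)),op(empty,h(d,op(d,h(op(2,3),h(empty,empty,empty),h(d,empty,empty))),n)),op(empty,n)),op(2,d)) =?= h(B,A,X). Substituting into the earlier binding gives R := op(X,X).
Decompose h/3: op(op(X,X),d) =?= B,  h(op(empty,h(d,op(d,h(op(2,3),h(empty,empty,empty),h(d,empty,empty))),n)),op(empty,h(d,op(d,h(op(2,3),h(empty,empty,empty),h(d,empty,empty))),n)),op(empty,n)) =?= A,  op(2,d) =?= X.
Bind B := op(op(X,X),d); no other remaining equation mentions B.
Bind A := h(op(empty,h(d,op(d,h(op(2,3),h(empty,empty,empty),h(d,empty,empty))),n)),op(empty,h(d,op(d,h(op(2,3),h(empty,empty,empty),h(d,empty,empty))),n)),op(empty,n)); no other remaining equation mentions A.
Bind X := op(2,d). Substituting into the earlier bindings gives R := op(op(2,d),op(2,d)), Y1 := op(2,d), B := op(op(op(2,d),op(2,d)),d).
MGU = { R ↦ op(op(2,d),op(2,d)), V ↦ empty, X1 ↦ h(op(2,3),h(empty,empty,empty),h(d,empty,empty)), U ↦ h(d,op(d,h(op(2,3),h(empty,empty,empty),h(d,empty,empty))),n), Y1 ↦ op(2,d), B ↦ op(op(op(2,d),op(2,d)),d), A ↦ h(op(empty,h(d,op(d,h(op(2,3),h(empty,empty,empty),h(d,empty,empty))),n)),op(empty,h(d,op(d,h(op(2,3),h(empty,empty,empty),h(d,empty,empty))),n)),op(empty,n)), X ↦ op(2,d) }, so U ↦ h(d,op(d,h(op(2,3),h(empty,empty,empty),h(d,empty,empty))),n).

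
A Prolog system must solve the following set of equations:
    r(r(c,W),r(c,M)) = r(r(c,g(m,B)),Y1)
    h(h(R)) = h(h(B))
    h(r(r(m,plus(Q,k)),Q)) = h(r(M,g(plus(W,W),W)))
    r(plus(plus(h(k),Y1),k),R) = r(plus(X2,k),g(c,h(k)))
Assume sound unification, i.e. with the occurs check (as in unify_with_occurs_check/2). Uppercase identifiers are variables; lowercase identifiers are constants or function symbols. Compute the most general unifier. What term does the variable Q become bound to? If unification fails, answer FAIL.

g(plus(g(m,g(c,h(k))),g(m,g(c,h(k)))),g(m,g(c,h(k))))

Decompose r/2: r(c,W) = r(c,g(m,B)),  r(c,M) = Y1.
Decompose r/2: c = c,  W = g(m,B).
Delete trivial equation c = c.
Bind W := g(m,B); substituting into the one remaining equation that mentions W gives: h(r(r(m,plus(Q,k)),Q)) = h(r(M,g(plus(g(m,B),g(m,B)),g(m,B)))).
Bind Y1 := r(c,M); substituting into the one remaining equation that mentions Y1 gives: r(plus(plus(h(k),r(c,M)),k),R) = r(plus(X2,k),g(c,h(k))).
Decompose h/1: h(R) = h(B).
Decompose h/1: R = B.
Bind R := B; substituting into the one remaining equation that mentions R gives: r(plus(plus(h(k),r(c,M)),k),B) = r(plus(X2,k),g(c,h(k))).
Decompose h/1: r(r(m,plus(Q,k)),Q) = r(M,g(plus(g(m,B),g(m,B)),g(m,B))).
Decompose r/2: r(m,plus(Q,k)) = M,  Q = g(plus(g(m,B),g(m,B)),g(m,B)).
Bind M := r(m,plus(Q,k)); substituting into the one remaining equation that mentions M gives: r(plus(plus(h(k),r(c,r(m,plus(Q,k)))),k),B) = r(plus(X2,k),g(c,h(k))). Substituting into the earlier binding gives Y1 := r(c,r(m,plus(Q,k))).
Bind Q := g(plus(g(m,B),g(m,B)),g(m,B)); substituting into the remaining equation gives: r(plus(plus(h(k),r(c,r(m,plus(g(plus(g(m,B),g(m,B)),g(m,B)),k)))),k),B) = r(plus(X2,k),g(c,h(k))). Substituting into the earlier bindings gives Y1 := r(c,r(m,plus(g(plus(g(m,B),g(m,B)),g(m,B)),k))), M := r(m,plus(g(plus(g(m,B),g(m,B)),g(m,B)),k)).
Decompose r/2: plus(plus(h(k),r(c,r(m,plus(g(plus(g(m,B),g(m,B)),g(m,B)),k)))),k) = plus(X2,k),  B = g(c,h(k)).
Decompose plus/2: plus(h(k),r(c,r(m,plus(g(plus(g(m,B),g(m,B)),g(m,B)),k)))) = X2,  k = k.
Bind X2 := plus(h(k),r(c,r(m,plus(g(plus(g(m,B),g(m,B)),g(m,B)),k)))); no other remaining equation mentions X2.
Delete trivial equation k = k.
Bind B := g(c,h(k)). Substituting into the earlier bindings gives W := g(m,g(c,h(k))), Y1 := r(c,r(m,plus(g(plus(g(m,g(c,h(k))),g(m,g(c,h(k)))),g(m,g(c,h(k)))),k))), R := g(c,h(k)), M := r(m,plus(g(plus(g(m,g(c,h(k))),g(m,g(c,h(k)))),g(m,g(c,h(k)))),k)), Q := g(plus(g(m,g(c,h(k))),g(m,g(c,h(k)))),g(m,g(c,h(k)))), X2 := plus(h(k),r(c,r(m,plus(g(plus(g(m,g(c,h(k))),g(m,g(c,h(k)))),g(m,g(c,h(k)))),k)))).
MGU = { W ↦ g(m,g(c,h(k))), Y1 ↦ r(c,r(m,plus(g(plus(g(m,g(c,h(k))),g(m,g(c,h(k)))),g(m,g(c,h(k)))),k))), R ↦ g(c,h(k)), M ↦ r(m,plus(g(plus(g(m,g(c,h(k))),g(m,g(c,h(k)))),g(m,g(c,h(k)))),k)), Q ↦ g(plus(g(m,g(c,h(k))),g(m,g(c,h(k)))),g(m,g(c,h(k)))), X2 ↦ plus(h(k),r(c,r(m,plus(g(plus(g(m,g(c,h(k))),g(m,g(c,h(k)))),g(m,g(c,h(k)))),k)))), B ↦ g(c,h(k)) }, so Q ↦ g(plus(g(m,g(c,h(k))),g(m,g(c,h(k)))),g(m,g(c,h(k)))).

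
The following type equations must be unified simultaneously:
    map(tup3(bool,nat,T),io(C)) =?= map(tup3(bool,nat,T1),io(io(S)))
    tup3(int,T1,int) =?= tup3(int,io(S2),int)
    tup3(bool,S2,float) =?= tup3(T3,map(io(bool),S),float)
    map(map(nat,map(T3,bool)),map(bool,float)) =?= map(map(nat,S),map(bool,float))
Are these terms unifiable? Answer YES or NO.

Decompose map/2: tup3(bool,nat,T) =?= tup3(bool,nat,T1),  io(C) =?= io(io(S)).
Decompose tup3/3: bool =?= bool,  nat =?= nat,  T =?= T1.
Delete trivial equation bool =?= bool.
Delete trivial equation nat =?= nat.
Bind T := T1; no other remaining equation mentions T.
Decompose io/1: C =?= io(S).
Bind C := io(S); no other remaining equation mentions C.
Decompose tup3/3: int =?= int,  T1 =?= io(S2),  int =?= int.
Delete trivial equation int =?= int.
Bind T1 := io(S2); no other remaining equation mentions T1. Substituting into the earlier binding gives T := io(S2).
Delete trivial equation int =?= int.
Decompose tup3/3: bool =?= T3,  S2 =?= map(io(bool),S),  float =?= float.
Bind T3 := bool; substituting into the one remaining equation that mentions T3 gives: map(map(nat,map(bool,bool)),map(bool,float)) =?= map(map(nat,S),map(bool,float)).
Bind S2 := map(io(bool),S); no other remaining equation mentions S2. Substituting into the earlier bindings gives T := io(map(io(bool),S)), T1 := io(map(io(bool),S)).
Delete trivial equation float =?= float.
Decompose map/2: map(nat,map(bool,bool)) =?= map(nat,S),  map(bool,float) =?= map(bool,float).
Decompose map/2: nat =?= nat,  map(bool,bool) =?= S.
Delete trivial equation nat =?= nat.
Bind S := map(bool,bool); no other remaining equation mentions S. Substituting into the earlier bindings gives T := io(map(io(bool),map(bool,bool))), C := io(map(bool,bool)), T1 := io(map(io(bool),map(bool,bool))), S2 := map(io(bool),map(bool,bool)).
Delete trivial equation map(bool,float) =?= map(bool,float).
No equations remain and no clash or occurs-check failure arose, so a unifier exists.

YES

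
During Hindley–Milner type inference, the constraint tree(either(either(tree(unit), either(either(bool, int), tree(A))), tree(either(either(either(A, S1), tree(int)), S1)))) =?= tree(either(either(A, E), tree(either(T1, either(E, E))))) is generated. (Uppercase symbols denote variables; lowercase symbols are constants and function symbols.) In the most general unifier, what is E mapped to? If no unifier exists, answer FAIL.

Decompose tree/1: either(either(tree(unit), either(either(bool, int), tree(A))), tree(either(either(either(A, S1), tree(int)), S1))) =?= either(either(A, E), tree(either(T1, either(E, E)))).
Decompose either/2: either(tree(unit), either(either(bool, int), tree(A))) =?= either(A, E),  tree(either(either(either(A, S1), tree(int)), S1)) =?= tree(either(T1, either(E, E))).
Decompose either/2: tree(unit) =?= A,  either(either(bool, int), tree(A)) =?= E.
Bind A := tree(unit); substituting into the remaining equations gives: either(either(bool, int), tree(tree(unit))) =?= E,  tree(either(either(either(tree(unit), S1), tree(int)), S1)) =?= tree(either(T1, either(E, E))).
Bind E := either(either(bool, int), tree(tree(unit))); substituting into the remaining equation gives: tree(either(either(either(tree(unit), S1), tree(int)), S1)) =?= tree(either(T1, either(either(either(bool, int), tree(tree(unit))), either(either(bool, int), tree(tree(unit)))))).
Decompose tree/1: either(either(either(tree(unit), S1), tree(int)), S1) =?= either(T1, either(either(either(bool, int), tree(tree(unit))), either(either(bool, int), tree(tree(unit))))).
Decompose either/2: either(either(tree(unit), S1), tree(int)) =?= T1,  S1 =?= either(either(either(bool, int), tree(tree(unit))), either(either(bool, int), tree(tree(unit)))).
Bind T1 := either(either(tree(unit), S1), tree(int)); no other remaining equation mentions T1.
Bind S1 := either(either(either(bool, int), tree(tree(unit))), either(either(bool, int), tree(tree(unit)))). Substituting into the earlier binding gives T1 := either(either(tree(unit), either(either(either(bool, int), tree(tree(unit))), either(either(bool, int), tree(tree(unit))))), tree(int)).
MGU = { A -> tree(unit), E -> either(either(bool, int), tree(tree(unit))), T1 -> either(either(tree(unit), either(either(either(bool, int), tree(tree(unit))), either(either(bool, int), tree(tree(unit))))), tree(int)), S1 -> either(either(either(bool, int), tree(tree(unit))), either(either(bool, int), tree(tree(unit)))) }, so E -> either(either(bool, int), tree(tree(unit))).

either(either(bool, int), tree(tree(unit)))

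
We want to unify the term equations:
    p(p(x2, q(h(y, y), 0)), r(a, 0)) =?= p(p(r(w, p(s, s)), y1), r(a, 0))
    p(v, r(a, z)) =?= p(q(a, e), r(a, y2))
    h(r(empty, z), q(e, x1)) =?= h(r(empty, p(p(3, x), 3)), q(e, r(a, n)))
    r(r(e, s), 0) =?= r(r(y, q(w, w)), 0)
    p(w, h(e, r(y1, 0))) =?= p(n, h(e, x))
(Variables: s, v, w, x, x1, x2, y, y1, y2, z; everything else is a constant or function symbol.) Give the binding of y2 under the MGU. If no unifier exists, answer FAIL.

p(p(3, r(q(h(e, e), 0), 0)), 3)

Decompose p/2: p(x2, q(h(y, y), 0)) =?= p(r(w, p(s, s)), y1),  r(a, 0) =?= r(a, 0).
Decompose p/2: x2 =?= r(w, p(s, s)),  q(h(y, y), 0) =?= y1.
Bind x2 := r(w, p(s, s)); no other remaining equation mentions x2.
Bind y1 := q(h(y, y), 0); substituting into the one remaining equation that mentions y1 gives: p(w, h(e, r(q(h(y, y), 0), 0))) =?= p(n, h(e, x)).
Delete trivial equation r(a, 0) =?= r(a, 0).
Decompose p/2: v =?= q(a, e),  r(a, z) =?= r(a, y2).
Bind v := q(a, e); no other remaining equation mentions v.
Decompose r/2: a =?= a,  z =?= y2.
Delete trivial equation a =?= a.
Bind z := y2; substituting into the one remaining equation that mentions z gives: h(r(empty, y2), q(e, x1)) =?= h(r(empty, p(p(3, x), 3)), q(e, r(a, n))).
Decompose h/2: r(empty, y2) =?= r(empty, p(p(3, x), 3)),  q(e, x1) =?= q(e, r(a, n)).
Decompose r/2: empty =?= empty,  y2 =?= p(p(3, x), 3).
Delete trivial equation empty =?= empty.
Bind y2 := p(p(3, x), 3); no other remaining equation mentions y2. Substituting into the earlier binding gives z := p(p(3, x), 3).
Decompose q/2: e =?= e,  x1 =?= r(a, n).
Delete trivial equation e =?= e.
Bind x1 := r(a, n); no other remaining equation mentions x1.
Decompose r/2: r(e, s) =?= r(y, q(w, w)),  0 =?= 0.
Decompose r/2: e =?= y,  s =?= q(w, w).
Bind y := e; substituting into the one remaining equation that mentions y gives: p(w, h(e, r(q(h(e, e), 0), 0))) =?= p(n, h(e, x)). Substituting into the earlier binding gives y1 := q(h(e, e), 0).
Bind s := q(w, w); no other remaining equation mentions s. Substituting into the earlier binding gives x2 := r(w, p(q(w, w), q(w, w))).
Delete trivial equation 0 =?= 0.
Decompose p/2: w =?= n,  h(e, r(q(h(e, e), 0), 0)) =?= h(e, x).
Bind w := n; no other remaining equation mentions w. Substituting into the earlier bindings gives x2 := r(n, p(q(n, n), q(n, n))), s := q(n, n).
Decompose h/2: e =?= e,  r(q(h(e, e), 0), 0) =?= x.
Delete trivial equation e =?= e.
Bind x := r(q(h(e, e), 0), 0). Substituting into the earlier bindings gives z := p(p(3, r(q(h(e, e), 0), 0)), 3), y2 := p(p(3, r(q(h(e, e), 0), 0)), 3).
MGU = { x2 := r(n, p(q(n, n), q(n, n))), y1 := q(h(e, e), 0), v := q(a, e), z := p(p(3, r(q(h(e, e), 0), 0)), 3), y2 := p(p(3, r(q(h(e, e), 0), 0)), 3), x1 := r(a, n), y := e, s := q(n, n), w := n, x := r(q(h(e, e), 0), 0) }, so y2 := p(p(3, r(q(h(e, e), 0), 0)), 3).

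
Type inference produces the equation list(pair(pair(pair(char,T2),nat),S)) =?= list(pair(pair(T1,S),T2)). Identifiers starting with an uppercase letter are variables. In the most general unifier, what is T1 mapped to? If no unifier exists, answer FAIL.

Decompose list/1: pair(pair(pair(char,T2),nat),S) =?= pair(pair(T1,S),T2).
Decompose pair/2: pair(pair(char,T2),nat) =?= pair(T1,S),  S =?= T2.
Decompose pair/2: pair(char,T2) =?= T1,  nat =?= S.
Bind T1 := pair(char,T2); no other remaining equation mentions T1.
Bind S := nat; substituting into the remaining equation gives: nat =?= T2.
Bind T2 := nat. Substituting into the earlier binding gives T1 := pair(char,nat).
MGU = { T1 ↦ pair(char,nat), S ↦ nat, T2 ↦ nat }, so T1 ↦ pair(char,nat).

pair(char,nat)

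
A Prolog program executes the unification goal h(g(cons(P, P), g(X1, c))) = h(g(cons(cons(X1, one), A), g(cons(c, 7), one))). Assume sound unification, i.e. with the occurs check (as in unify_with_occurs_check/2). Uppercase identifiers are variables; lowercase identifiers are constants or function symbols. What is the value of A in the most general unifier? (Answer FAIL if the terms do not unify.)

FAIL

Decompose h/1: g(cons(P, P), g(X1, c)) = g(cons(cons(X1, one), A), g(cons(c, 7), one)).
Decompose g/2: cons(P, P) = cons(cons(X1, one), A),  g(X1, c) = g(cons(c, 7), one).
Decompose cons/2: P = cons(X1, one),  P = A.
Bind P := cons(X1, one); substituting into the one remaining equation that mentions P gives: cons(X1, one) = A.
Bind A := cons(X1, one); no other remaining equation mentions A.
Decompose g/2: X1 = cons(c, 7),  c = one.
Bind X1 := cons(c, 7); no other remaining equation mentions X1. Substituting into the earlier bindings gives P := cons(cons(c, 7), one), A := cons(cons(c, 7), one).
Clash: constants c and one differ; no unifier exists.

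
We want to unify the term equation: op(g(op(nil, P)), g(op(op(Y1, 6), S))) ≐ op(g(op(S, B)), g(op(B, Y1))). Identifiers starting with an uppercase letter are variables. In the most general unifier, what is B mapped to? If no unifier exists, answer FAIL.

Decompose op/2: g(op(nil, P)) ≐ g(op(S, B)),  g(op(op(Y1, 6), S)) ≐ g(op(B, Y1)).
Decompose g/1: op(nil, P) ≐ op(S, B).
Decompose op/2: nil ≐ S,  P ≐ B.
Bind S := nil; substituting into the one remaining equation that mentions S gives: g(op(op(Y1, 6), nil)) ≐ g(op(B, Y1)).
Bind P := B; no other remaining equation mentions P.
Decompose g/1: op(op(Y1, 6), nil) ≐ op(B, Y1).
Decompose op/2: op(Y1, 6) ≐ B,  nil ≐ Y1.
Bind B := op(Y1, 6); no other remaining equation mentions B. Substituting into the earlier binding gives P := op(Y1, 6).
Bind Y1 := nil. Substituting into the earlier bindings gives P := op(nil, 6), B := op(nil, 6).
MGU = { S := nil, P := op(nil, 6), B := op(nil, 6), Y1 := nil }, so B := op(nil, 6).

op(nil, 6)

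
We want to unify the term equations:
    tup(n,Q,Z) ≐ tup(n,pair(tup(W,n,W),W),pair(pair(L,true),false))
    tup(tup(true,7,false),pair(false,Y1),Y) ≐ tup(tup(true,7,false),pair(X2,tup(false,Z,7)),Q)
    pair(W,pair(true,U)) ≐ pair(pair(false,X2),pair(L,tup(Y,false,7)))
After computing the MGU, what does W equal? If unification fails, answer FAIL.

Decompose tup/3: n ≐ n,  Q ≐ pair(tup(W,n,W),W),  Z ≐ pair(pair(L,true),false).
Delete trivial equation n ≐ n.
Bind Q := pair(tup(W,n,W),W); substituting into the one remaining equation that mentions Q gives: tup(tup(true,7,false),pair(false,Y1),Y) ≐ tup(tup(true,7,false),pair(X2,tup(false,Z,7)),pair(tup(W,n,W),W)).
Bind Z := pair(pair(L,true),false); substituting into the one remaining equation that mentions Z gives: tup(tup(true,7,false),pair(false,Y1),Y) ≐ tup(tup(true,7,false),pair(X2,tup(false,pair(pair(L,true),false),7)),pair(tup(W,n,W),W)).
Decompose tup/3: tup(true,7,false) ≐ tup(true,7,false),  pair(false,Y1) ≐ pair(X2,tup(false,pair(pair(L,true),false),7)),  Y ≐ pair(tup(W,n,W),W).
Delete trivial equation tup(true,7,false) ≐ tup(true,7,false).
Decompose pair/2: false ≐ X2,  Y1 ≐ tup(false,pair(pair(L,true),false),7).
Bind X2 := false; substituting into the one remaining equation that mentions X2 gives: pair(W,pair(true,U)) ≐ pair(pair(false,false),pair(L,tup(Y,false,7))).
Bind Y1 := tup(false,pair(pair(L,true),false),7); no other remaining equation mentions Y1.
Bind Y := pair(tup(W,n,W),W); substituting into the remaining equation gives: pair(W,pair(true,U)) ≐ pair(pair(false,false),pair(L,tup(pair(tup(W,n,W),W),false,7))).
Decompose pair/2: W ≐ pair(false,false),  pair(true,U) ≐ pair(L,tup(pair(tup(W,n,W),W),false,7)).
Bind W := pair(false,false); substituting into the remaining equation gives: pair(true,U) ≐ pair(L,tup(pair(tup(pair(false,false),n,pair(false,false)),pair(false,false)),false,7)). Substituting into the earlier bindings gives Q := pair(tup(pair(false,false),n,pair(false,false)),pair(false,false)), Y := pair(tup(pair(false,false),n,pair(false,false)),pair(false,false)).
Decompose pair/2: true ≐ L,  U ≐ tup(pair(tup(pair(false,false),n,pair(false,false)),pair(false,false)),false,7).
Bind L := true; no other remaining equation mentions L. Substituting into the earlier bindings gives Z := pair(pair(true,true),false), Y1 := tup(false,pair(pair(true,true),false),7).
Bind U := tup(pair(tup(pair(false,false),n,pair(false,false)),pair(false,false)),false,7).
MGU = { Q ↦ pair(tup(pair(false,false),n,pair(false,false)),pair(false,false)), Z ↦ pair(pair(true,true),false), X2 ↦ false, Y1 ↦ tup(false,pair(pair(true,true),false),7), Y ↦ pair(tup(pair(false,false),n,pair(false,false)),pair(false,false)), W ↦ pair(false,false), L ↦ true, U ↦ tup(pair(tup(pair(false,false),n,pair(false,false)),pair(false,false)),false,7) }, so W ↦ pair(false,false).

pair(false,false)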